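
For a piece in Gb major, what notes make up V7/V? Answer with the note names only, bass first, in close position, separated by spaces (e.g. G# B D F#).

Ab C Eb Gb

The slash means an applied dominant: we want the dominant of V. In Gb major, V is Db major, and its dominant is built on Ab.
Building a dominant seventh chord on Ab gives Ab-C-Eb-Gb.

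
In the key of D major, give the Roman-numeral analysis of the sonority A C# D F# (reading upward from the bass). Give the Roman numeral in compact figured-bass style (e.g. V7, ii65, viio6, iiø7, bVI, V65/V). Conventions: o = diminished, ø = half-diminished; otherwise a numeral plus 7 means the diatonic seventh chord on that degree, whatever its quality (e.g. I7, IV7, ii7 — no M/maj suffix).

The pitches D-F#-A-C# form a major seventh chord rooted on D.
In D major, D is the tonic; the diatonic major seventh chord there is I7.
With A in the bass the chord is in second inversion, so the figured bass is 43.

I43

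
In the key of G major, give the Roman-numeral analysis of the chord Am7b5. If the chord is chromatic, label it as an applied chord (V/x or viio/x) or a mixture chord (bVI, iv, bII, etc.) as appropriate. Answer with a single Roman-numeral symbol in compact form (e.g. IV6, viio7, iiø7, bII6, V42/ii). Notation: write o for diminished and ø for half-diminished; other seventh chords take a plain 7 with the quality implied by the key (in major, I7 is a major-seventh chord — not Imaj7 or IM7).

iiø7

The pitches A-C-Eb-G form a half-diminished seventh chord rooted on A.
A is the second degree of G major. This is the half-diminished supertonic seventh, borrowed from the parallel minor.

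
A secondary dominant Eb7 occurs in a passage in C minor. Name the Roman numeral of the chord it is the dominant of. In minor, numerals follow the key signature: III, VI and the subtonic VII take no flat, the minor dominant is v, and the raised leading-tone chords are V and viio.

The chord is a dominant seventh chord on Eb.
A dominant resolves down a perfect fifth: Eb → Ab. In C minor, Ab is scale degree 6, i.e. VI.

VI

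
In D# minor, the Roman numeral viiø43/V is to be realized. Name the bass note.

The applied chord viiø43/V is rooted on G##: G##-B#-D#-F##.
The figure 43 means second inversion — the fifth is in the bass.

D#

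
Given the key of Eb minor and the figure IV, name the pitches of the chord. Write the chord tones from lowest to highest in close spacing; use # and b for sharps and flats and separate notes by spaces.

Ab C Eb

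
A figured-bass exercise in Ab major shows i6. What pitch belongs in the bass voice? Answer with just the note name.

Cb

i in Ab major has root Ab; the chord is Ab-Cb-Eb.
The figure 6 means first inversion — the third is in the bass.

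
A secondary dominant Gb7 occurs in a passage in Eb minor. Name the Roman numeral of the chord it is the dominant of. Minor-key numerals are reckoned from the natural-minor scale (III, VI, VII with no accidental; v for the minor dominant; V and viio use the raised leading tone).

VI

The chord is a dominant seventh chord on Gb.
A dominant resolves down a perfect fifth: Gb → Cb. In Eb minor, Cb is scale degree 6, i.e. VI.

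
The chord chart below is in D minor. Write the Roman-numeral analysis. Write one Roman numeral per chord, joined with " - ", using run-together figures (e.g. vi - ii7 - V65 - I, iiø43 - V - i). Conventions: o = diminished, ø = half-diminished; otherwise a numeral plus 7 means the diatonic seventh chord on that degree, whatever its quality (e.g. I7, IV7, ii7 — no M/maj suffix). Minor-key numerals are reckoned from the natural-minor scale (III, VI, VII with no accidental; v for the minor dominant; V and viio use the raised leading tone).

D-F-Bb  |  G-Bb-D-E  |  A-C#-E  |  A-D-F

D-F-Bb has root Bb, degree 6 in D minor, so VI6.
G-Bb-D-E has root E, degree 2 in D minor, so iiø65.
A-C#-E: root A is the dominant; major triad there is V.
A-D-F: minor triad on D = scale degree 1 → i64.

VI6 - iiø65 - V - i64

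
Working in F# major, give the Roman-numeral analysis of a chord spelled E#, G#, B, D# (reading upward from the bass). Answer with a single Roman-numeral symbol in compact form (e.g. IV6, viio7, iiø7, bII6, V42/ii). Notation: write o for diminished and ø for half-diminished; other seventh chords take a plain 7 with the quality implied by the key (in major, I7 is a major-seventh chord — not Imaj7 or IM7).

The pitches E#-G#-B-D# form a half-diminished seventh chord rooted on E#.
In F# major, E# is the leading tone; the diatonic half-diminished seventh chord there is viiø7.

viiø7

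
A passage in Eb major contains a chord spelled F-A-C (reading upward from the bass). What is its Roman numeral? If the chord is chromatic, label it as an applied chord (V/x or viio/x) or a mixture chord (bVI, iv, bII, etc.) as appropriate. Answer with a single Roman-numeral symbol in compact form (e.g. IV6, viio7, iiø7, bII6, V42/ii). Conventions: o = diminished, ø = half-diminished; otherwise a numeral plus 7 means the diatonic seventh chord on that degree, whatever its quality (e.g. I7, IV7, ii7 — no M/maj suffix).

V/V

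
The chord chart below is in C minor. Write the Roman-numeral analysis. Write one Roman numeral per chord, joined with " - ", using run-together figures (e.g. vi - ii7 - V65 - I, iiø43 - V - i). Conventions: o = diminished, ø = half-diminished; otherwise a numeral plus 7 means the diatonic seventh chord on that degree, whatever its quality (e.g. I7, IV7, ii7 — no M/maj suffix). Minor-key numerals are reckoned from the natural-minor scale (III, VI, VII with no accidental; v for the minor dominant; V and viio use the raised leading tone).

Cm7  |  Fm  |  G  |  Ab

Cm7: root C is the tonic; minor seventh chord there is i7.
Fm has root F, degree 4 in C minor, so iv.
G: major triad on G = scale degree 5 → V.
Ab: root Ab is the submediant; major triad there is VI.

i7 - iv - V - VI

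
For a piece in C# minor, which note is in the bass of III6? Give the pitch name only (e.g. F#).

G#

III in C# minor has root E; the chord is E-G#-B.
The figure 6 means first inversion — the third is in the bass.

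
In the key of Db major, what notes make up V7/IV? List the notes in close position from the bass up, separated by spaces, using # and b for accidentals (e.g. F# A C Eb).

Db F Ab Cb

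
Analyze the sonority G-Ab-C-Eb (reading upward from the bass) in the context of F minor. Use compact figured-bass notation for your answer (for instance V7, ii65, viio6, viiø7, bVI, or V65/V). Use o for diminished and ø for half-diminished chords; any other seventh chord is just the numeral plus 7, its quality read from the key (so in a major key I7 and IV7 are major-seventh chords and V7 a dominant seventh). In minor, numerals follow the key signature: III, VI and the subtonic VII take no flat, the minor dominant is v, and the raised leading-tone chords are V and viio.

III42

Stacked in thirds the chord is Ab-C-Eb-G: a major seventh chord on Ab.
In F minor, Ab is the mediant; the diatonic major seventh chord there is III7.
With G in the bass the chord is in third inversion, so the figured bass is 42.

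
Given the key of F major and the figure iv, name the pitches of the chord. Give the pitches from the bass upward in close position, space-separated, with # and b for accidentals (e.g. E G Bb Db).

iv is the minor subdominant, borrowed from the parallel minor. In F major that root is Bb.
So the chord is Bb-Db-F.

Bb Db F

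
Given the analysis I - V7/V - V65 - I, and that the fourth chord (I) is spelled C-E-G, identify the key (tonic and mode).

C major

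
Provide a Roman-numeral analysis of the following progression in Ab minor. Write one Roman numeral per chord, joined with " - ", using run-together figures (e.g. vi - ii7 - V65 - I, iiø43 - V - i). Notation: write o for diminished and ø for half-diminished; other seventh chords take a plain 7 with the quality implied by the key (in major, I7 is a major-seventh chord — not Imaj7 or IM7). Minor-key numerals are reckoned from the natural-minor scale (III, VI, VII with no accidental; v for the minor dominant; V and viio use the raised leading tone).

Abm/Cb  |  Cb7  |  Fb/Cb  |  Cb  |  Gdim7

i6 - V7/VI - VI64 - III - viio7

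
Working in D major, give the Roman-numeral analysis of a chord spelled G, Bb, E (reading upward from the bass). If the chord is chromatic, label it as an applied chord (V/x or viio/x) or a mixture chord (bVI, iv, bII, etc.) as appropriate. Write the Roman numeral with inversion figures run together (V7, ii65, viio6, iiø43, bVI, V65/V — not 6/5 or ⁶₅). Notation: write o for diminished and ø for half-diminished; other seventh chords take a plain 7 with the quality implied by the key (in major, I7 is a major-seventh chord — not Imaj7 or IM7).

iio6

Stacked in thirds the chord is E-G-Bb: a diminished triad on E.
E is the second degree of D major. This is the diminished supertonic triad, borrowed from the parallel minor.
With G in the bass the chord is in first inversion, so the figured bass is 6.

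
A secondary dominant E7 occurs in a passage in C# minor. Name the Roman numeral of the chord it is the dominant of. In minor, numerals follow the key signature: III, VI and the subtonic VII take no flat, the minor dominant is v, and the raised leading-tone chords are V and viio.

The chord is a dominant seventh chord on E.
A dominant resolves down a perfect fifth: E → A. In C# minor, A is scale degree 6, i.e. VI.

VI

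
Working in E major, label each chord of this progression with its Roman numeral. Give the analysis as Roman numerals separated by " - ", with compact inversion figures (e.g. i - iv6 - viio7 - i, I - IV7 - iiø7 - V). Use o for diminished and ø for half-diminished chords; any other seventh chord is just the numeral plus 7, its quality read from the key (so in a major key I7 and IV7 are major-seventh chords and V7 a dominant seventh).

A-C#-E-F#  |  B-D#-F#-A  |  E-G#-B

ii65 - V7 - I

A-C#-E-F#: root F# is the supertonic; minor seventh chord there is ii65.
B-D#-F#-A has root B, degree 5 in E major, so V7.
E-G#-B: major triad on E = scale degree 1 → I.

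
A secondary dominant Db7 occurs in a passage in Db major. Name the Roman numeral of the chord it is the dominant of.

IV

The chord is a dominant seventh chord on Db.
A dominant resolves down a perfect fifth: Db → Gb. In Db major, Gb is scale degree 4, i.e. IV.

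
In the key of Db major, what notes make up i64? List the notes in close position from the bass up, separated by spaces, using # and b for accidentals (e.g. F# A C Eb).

Ab Db Fb

Scale degree 1 in Db major is Db; here the chord built on it is altered to a minor triad. i64 is the minor tonic, borrowed from the parallel minor.
So the chord is Db-Fb-Ab, a minor triad.
The figured bass 64 indicates second inversion, placing the fifth (Ab) in the bass: Ab-Db-Fb.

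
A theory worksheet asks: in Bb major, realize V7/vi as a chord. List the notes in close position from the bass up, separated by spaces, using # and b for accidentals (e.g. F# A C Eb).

V7/vi is a secondary dominant — the dominant seventh of vi. vi in Bb major is G, so the applied chord's root is D, a perfect fifth above.
Building a dominant seventh chord on D gives D-F#-A-C.

D F# A C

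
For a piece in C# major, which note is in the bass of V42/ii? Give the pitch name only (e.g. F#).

G#

The applied chord V42/ii is rooted on A#: A#-C##-E#-G#.
The figure 42 means third inversion — the seventh is in the bass.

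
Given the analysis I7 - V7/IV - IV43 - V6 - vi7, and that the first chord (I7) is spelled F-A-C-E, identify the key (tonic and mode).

F major

I7 is given as F-A-C-E — a major seventh chord with root F.
If F is scale degree 1 and the mode makes that degree carry a major seventh chord, the tonic is F and the mode is major.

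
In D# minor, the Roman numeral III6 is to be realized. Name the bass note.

A#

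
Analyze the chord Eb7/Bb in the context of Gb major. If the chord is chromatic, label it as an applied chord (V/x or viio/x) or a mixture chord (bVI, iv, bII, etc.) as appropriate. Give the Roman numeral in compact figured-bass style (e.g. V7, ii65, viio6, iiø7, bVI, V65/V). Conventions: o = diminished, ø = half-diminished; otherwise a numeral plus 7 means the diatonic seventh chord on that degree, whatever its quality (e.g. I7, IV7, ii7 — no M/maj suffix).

V43/ii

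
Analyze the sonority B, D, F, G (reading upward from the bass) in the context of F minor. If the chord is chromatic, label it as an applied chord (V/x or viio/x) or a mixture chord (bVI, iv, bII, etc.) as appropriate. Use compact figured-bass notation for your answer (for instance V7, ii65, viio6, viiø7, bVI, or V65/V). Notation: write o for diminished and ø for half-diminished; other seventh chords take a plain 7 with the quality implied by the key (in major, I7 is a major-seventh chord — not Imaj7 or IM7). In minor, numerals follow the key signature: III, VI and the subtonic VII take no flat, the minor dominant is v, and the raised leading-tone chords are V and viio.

Stacked in thirds the chord is G-B-D-F: a dominant seventh chord on G.
G is not a diatonic chord root with this quality in F minor, but it lies a perfect fifth above C (V), so the chord functions as an applied dominant of V.
With B in the bass the chord is in first inversion, so the figured bass is 65.

V65/V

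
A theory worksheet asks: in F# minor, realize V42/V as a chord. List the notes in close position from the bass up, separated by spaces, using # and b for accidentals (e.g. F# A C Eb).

V42/V is a secondary dominant — the dominant seventh of V. V in F# minor is C#, so the applied chord's root is G#, a perfect fifth above.
Building a dominant seventh chord on G# gives G#-B#-D#-F#.
With the 42 figure the chord is in third inversion; from the bass F# upward in close position it reads F#-G#-B#-D#.

F# G# B# D#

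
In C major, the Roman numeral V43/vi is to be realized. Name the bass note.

B

The applied chord V43/vi is rooted on E: E-G#-B-D.
The figure 43 means second inversion — the fifth is in the bass.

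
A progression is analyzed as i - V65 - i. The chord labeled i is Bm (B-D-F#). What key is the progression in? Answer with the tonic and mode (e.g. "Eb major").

The chord Bm is a minor triad rooted on B; its label is i.
If B is scale degree 1 and the mode makes that degree carry a minor triad, the tonic is B and the mode is minor.

B minor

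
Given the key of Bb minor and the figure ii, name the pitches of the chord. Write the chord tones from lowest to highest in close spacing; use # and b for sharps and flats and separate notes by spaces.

Scale degree 2 in Bb minor is C; here the chord built on it is altered to a minor triad. ii is the minor supertonic, borrowed from the parallel major (the Dorian ii).
So the chord is C-Eb-G, a minor triad.

C Eb G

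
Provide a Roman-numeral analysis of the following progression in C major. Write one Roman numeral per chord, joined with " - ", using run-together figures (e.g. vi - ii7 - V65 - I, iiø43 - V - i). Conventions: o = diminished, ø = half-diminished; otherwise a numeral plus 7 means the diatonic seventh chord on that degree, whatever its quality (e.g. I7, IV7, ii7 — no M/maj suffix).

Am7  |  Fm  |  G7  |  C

Am7 has root A, degree 6 in C major, so vi7.
Fm is non-diatonic — iv, a mixture chord from C minor.
G7 has root G, degree 5 in C major, so V7.
C: root C is the tonic; major triad there is I.

vi7 - iv - V7 - I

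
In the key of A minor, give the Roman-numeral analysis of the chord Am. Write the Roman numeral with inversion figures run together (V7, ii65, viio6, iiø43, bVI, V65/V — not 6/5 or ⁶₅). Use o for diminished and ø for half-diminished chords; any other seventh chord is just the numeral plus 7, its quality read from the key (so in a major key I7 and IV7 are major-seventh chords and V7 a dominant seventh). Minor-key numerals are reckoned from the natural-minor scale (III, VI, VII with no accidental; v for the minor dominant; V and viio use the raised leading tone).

The pitches A-C-E form a minor triad rooted on A.
A is scale degree 1 in A minor, and a minor triad on that degree is written i.

i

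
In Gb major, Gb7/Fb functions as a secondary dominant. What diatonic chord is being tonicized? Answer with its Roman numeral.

The chord is a dominant seventh chord on Gb.
A dominant resolves down a perfect fifth: Gb → Cb. In Gb major, Cb is scale degree 4, i.e. IV.

IV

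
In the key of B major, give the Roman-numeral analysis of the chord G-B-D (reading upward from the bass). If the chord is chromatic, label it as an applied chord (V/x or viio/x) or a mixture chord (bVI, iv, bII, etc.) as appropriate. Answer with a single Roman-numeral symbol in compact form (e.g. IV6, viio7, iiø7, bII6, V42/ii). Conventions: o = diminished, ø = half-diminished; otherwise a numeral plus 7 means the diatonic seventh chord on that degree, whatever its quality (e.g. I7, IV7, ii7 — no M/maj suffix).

bVI

The pitches G-B-D form a major triad rooted on G.
G is the lowered sixth degree of B major (diatonic 6 would be G#). This is a major triad on the lowered sixth degree, borrowed from the parallel minor.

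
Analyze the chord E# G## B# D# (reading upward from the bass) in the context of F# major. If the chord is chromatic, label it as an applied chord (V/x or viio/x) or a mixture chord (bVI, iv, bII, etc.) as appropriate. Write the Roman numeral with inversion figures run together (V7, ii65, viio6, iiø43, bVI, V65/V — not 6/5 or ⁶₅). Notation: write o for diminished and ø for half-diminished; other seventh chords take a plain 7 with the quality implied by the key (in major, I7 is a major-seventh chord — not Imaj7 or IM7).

Stacked in thirds the chord is E#-G##-B#-D#: a dominant seventh chord on E#.
E# is not a diatonic chord root with this quality in F# major, but it lies a perfect fifth above A# (iii), so the chord functions as an applied dominant of iii.

V7/iii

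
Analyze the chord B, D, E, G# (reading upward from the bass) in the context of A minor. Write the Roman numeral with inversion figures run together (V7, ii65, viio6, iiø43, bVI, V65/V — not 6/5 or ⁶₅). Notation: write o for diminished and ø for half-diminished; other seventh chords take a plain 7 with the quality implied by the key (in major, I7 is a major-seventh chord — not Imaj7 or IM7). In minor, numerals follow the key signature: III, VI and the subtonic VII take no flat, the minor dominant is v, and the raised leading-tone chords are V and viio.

V43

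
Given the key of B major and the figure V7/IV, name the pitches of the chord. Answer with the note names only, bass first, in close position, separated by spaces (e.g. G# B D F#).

The slash means an applied dominant: we want the dominant of IV. In B major, IV is E major, and its dominant is built on B.
Building a dominant seventh chord on B gives B-D#-F#-A.

B D# F# A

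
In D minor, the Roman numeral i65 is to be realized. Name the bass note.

i in D minor has root D; the chord is D-F-A-C.
The figure 65 means first inversion — the third is in the bass.

F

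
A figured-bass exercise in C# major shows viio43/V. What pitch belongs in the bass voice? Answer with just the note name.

The applied chord viio43/V is rooted on F##: F##-A#-C#-E.
The figure 43 means second inversion — the fifth is in the bass.

C#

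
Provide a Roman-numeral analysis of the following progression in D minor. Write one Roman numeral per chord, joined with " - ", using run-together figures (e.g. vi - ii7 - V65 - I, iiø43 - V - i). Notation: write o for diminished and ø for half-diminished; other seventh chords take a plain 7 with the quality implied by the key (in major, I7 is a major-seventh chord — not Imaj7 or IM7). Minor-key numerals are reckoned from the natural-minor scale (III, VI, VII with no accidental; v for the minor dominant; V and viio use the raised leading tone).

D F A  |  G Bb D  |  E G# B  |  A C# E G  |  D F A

i - iv - V/V - V7 - i

D-F-A has root D, degree 1 in D minor, so i.
G-Bb-D: root G is the subdominant; minor triad there is iv.
E-G#-B: a major triad on E, the applied dominant of V → V/V.
A-C#-E-G: dominant seventh chord on A = scale degree 5 → V7.
D-F-A: root D is the tonic; minor triad there is i.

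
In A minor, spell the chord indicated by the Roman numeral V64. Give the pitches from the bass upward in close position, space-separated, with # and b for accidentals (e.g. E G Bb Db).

B E G#

In A minor, scale degree 5 is E. The dominant is major (leading tone raised), so V is a major triad.
That chord is spelled E-G#-B.
The figured bass 64 indicates second inversion, placing the fifth (B) in the bass: B-E-G#.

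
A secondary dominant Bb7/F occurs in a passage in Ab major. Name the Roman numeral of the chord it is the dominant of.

V

The chord is a dominant seventh chord on Bb.
A dominant resolves down a perfect fifth: Bb → Eb. In Ab major, Eb is scale degree 5, i.e. V.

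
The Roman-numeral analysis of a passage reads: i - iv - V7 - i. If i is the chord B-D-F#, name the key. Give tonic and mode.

The chord Bm is a minor triad rooted on B; its label is i.
If B is scale degree 1 and the mode makes that degree carry a minor triad, the tonic is B and the mode is minor.

B minor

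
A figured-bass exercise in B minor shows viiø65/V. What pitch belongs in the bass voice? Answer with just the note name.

The applied chord viiø65/V is rooted on E#: E#-G#-B-D#.
The figure 65 means first inversion — the third is in the bass.

G#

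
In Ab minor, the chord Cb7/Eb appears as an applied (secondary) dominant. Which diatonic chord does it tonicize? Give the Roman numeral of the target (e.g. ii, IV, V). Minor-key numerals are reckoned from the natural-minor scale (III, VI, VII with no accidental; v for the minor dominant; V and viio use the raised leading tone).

The chord is a dominant seventh chord on Cb.
A dominant resolves down a perfect fifth: Cb → Fb. In Ab minor, Fb is scale degree 6, i.e. VI.

VI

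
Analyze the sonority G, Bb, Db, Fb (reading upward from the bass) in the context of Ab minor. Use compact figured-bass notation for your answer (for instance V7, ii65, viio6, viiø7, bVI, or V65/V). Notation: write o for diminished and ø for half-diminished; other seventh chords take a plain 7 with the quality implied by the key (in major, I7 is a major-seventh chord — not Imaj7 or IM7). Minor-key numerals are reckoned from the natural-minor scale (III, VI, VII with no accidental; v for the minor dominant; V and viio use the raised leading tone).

Stacked in thirds the chord is G-Bb-Db-Fb: a fully diminished seventh chord on G.
In Ab minor, G is the leading tone; the diatonic fully diminished seventh chord there is viio7.

viio7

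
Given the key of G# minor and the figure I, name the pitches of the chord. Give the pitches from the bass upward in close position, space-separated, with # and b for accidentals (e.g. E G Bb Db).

G# B# D#

I is the major tonic (Picardy third), borrowed from the parallel major. In G# minor that root is G#.
So the chord is G#-B#-D#.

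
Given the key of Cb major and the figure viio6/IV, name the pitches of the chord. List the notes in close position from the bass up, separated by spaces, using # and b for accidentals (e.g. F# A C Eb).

The slash marks an applied leading-tone chord: viio of IV. In Cb major, IV is Fb, so the leading tone to it is Eb, a half step below.
Building a diminished triad on Eb gives Eb-Gb-Bbb.
The figured bass 6 indicates first inversion, placing the third (Gb) in the bass: Gb-Bbb-Eb.

Gb Bbb Eb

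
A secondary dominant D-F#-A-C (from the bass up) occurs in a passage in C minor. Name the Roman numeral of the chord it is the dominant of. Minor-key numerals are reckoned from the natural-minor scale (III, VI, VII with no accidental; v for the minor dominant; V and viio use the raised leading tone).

V

The chord is a dominant seventh chord on D.
A dominant resolves down a perfect fifth: D → G. In C minor, G is scale degree 5, i.e. V.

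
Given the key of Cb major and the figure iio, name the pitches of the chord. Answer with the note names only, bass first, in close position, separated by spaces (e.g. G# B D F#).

Db Fb Abb

Scale degree 2 in Cb major is Db; here the chord built on it is altered to a diminished triad. iio is the diminished supertonic triad, borrowed from the parallel minor.
So the chord is Db-Fb-Abb.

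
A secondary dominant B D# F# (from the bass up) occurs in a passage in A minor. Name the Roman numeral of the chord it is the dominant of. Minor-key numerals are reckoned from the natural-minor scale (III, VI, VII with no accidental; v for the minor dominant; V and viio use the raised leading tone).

The chord is a major triad on B.
A dominant resolves down a perfect fifth: B → E. In A minor, E is scale degree 5, i.e. V.

V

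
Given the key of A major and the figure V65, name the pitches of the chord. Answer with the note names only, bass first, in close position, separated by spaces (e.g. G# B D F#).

The numeral's case and figure indicate a dominant seventh chord. In A major its root, scale degree 5, is E.
That chord is spelled E-G#-B-D.
The figured bass 65 indicates first inversion, placing the third (G#) in the bass: G#-B-D-E.

G# B D E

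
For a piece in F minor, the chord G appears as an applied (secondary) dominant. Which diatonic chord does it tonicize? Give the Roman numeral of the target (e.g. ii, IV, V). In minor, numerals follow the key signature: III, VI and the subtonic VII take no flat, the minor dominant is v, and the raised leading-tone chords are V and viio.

The chord is a major triad on G.
A dominant resolves down a perfect fifth: G → C. In F minor, C is scale degree 5, i.e. V.

V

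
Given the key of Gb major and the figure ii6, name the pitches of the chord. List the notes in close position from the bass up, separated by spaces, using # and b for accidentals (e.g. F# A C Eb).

Cb Eb Ab

The numeral's case and figure indicate a minor triad. In Gb major its root, scale degree 2, is Ab.
Stacking thirds from Ab gives Ab-Cb-Eb.
The figured bass 6 indicates first inversion, placing the third (Cb) in the bass: Cb-Eb-Ab.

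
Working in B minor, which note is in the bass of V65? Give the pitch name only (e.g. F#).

A#

V in B minor has root F#; the chord is F#-A#-C#-E.
The figure 65 means first inversion — the third is in the bass.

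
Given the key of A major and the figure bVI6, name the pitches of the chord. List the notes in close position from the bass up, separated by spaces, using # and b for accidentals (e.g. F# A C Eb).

bVI6 is a major triad on the lowered sixth degree, borrowed from the parallel minor. In A major that root is F.
So the chord is F-A-C, a major triad.
The figured bass 6 indicates first inversion, placing the third (A) in the bass: A-C-F.

A C F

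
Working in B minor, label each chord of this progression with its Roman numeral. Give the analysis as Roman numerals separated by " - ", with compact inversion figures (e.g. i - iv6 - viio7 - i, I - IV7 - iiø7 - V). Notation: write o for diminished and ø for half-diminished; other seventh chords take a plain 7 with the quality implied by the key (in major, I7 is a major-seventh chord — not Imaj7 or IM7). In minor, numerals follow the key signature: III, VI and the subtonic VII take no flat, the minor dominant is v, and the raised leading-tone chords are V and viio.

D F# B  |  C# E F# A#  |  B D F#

i6 - V43 - i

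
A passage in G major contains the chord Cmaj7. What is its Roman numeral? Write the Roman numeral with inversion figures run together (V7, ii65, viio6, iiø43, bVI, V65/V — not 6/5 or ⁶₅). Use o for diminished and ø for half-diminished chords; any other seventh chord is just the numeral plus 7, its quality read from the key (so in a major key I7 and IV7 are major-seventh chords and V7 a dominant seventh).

Stacked in thirds the chord is C-E-G-B: a major seventh chord on C.
C is scale degree 4 in G major, and a major seventh chord on that degree is written IV7.

IV7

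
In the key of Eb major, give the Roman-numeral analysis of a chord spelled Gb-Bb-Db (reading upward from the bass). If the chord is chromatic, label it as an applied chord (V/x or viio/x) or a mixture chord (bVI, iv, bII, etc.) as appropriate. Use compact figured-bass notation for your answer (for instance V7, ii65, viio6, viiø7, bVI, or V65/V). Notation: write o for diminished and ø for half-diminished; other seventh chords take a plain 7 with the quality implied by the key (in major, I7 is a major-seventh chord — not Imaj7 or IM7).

Stacked in thirds the chord is Gb-Bb-Db: a major triad on Gb.
Gb is the lowered third degree of Eb major (diatonic 3 would be G). This is a major triad on the lowered third degree, borrowed from the parallel minor.

bIII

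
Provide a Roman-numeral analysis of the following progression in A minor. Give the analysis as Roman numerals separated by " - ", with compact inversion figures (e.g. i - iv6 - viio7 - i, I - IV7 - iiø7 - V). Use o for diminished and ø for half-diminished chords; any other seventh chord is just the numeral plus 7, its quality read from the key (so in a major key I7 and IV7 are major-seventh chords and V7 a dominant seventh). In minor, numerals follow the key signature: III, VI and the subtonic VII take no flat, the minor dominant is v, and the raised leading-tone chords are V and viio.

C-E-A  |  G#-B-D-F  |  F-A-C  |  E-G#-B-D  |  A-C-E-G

i6 - viio7 - VI - V7 - i7

C-E-A: minor triad on A = scale degree 1 → i6.
G#-B-D-F has root G#, degree 7 in A minor, so viio7.
F-A-C: root F is the submediant; major triad there is VI.
E-G#-B-D: dominant seventh chord on E = scale degree 5 → V7.
A-C-E-G has root A, degree 1 in A minor, so i7.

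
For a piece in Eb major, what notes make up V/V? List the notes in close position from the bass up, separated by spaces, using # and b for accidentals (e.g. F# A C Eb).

The slash means an applied dominant: we want the dominant of V. In Eb major, V is Bb major, and its dominant is built on F.
Building a major triad on F gives F-A-C.

F A C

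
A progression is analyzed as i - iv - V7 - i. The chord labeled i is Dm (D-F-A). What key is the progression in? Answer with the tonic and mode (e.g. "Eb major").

The anchor chord is a minor triad on D, labeled i.
If D is scale degree 1 and the mode makes that degree carry a minor triad, the tonic is D and the mode is minor.

D minor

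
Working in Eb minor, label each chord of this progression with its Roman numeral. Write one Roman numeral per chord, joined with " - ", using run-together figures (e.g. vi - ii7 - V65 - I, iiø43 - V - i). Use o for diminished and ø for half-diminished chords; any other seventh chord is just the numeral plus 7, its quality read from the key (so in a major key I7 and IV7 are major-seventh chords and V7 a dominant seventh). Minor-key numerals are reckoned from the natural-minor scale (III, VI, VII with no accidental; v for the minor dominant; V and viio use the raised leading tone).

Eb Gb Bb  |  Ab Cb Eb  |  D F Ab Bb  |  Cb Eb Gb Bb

Eb-Gb-Bb: minor triad on Eb = scale degree 1 → i.
Ab-Cb-Eb has root Ab, degree 4 in Eb minor, so iv.
D-F-Ab-Bb has root Bb, degree 5 in Eb minor, so V65.
Cb-Eb-Gb-Bb has root Cb, degree 6 in Eb minor, so VI7.

i - iv - V65 - VI7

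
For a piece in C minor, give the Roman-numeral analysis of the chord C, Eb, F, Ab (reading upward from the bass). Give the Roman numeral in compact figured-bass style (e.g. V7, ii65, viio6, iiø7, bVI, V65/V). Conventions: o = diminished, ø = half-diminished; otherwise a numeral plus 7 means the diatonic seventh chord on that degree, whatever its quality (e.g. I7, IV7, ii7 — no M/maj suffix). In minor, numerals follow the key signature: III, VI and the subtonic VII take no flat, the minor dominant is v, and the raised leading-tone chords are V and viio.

iv43

Stacked in thirds the chord is F-Ab-C-Eb: a minor seventh chord on F.
F is scale degree 4 in C minor, and a minor seventh chord on that degree is written iv7.
With C in the bass the chord is in second inversion, so the figured bass is 43.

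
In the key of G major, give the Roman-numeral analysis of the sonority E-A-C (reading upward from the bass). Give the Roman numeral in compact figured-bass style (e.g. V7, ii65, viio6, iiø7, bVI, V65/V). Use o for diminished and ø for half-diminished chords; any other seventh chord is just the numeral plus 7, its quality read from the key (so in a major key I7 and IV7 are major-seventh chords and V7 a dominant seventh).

Stacked in thirds the chord is A-C-E: a minor triad on A.
A is scale degree 2 in G major, and a minor triad on that degree is written ii.
With E in the bass the chord is in second inversion, so the figured bass is 64.

ii64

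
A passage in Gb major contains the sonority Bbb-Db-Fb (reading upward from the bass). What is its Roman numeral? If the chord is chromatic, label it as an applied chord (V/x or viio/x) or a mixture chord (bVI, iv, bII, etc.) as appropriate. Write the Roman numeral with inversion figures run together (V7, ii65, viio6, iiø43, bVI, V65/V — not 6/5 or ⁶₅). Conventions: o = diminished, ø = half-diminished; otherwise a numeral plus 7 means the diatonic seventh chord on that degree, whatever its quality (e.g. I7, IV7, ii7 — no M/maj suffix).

bIII

The pitches Bbb-Db-Fb form a major triad rooted on Bbb.
Bbb is the lowered third degree of Gb major (diatonic 3 would be Bb). This is a major triad on the lowered third degree, borrowed from the parallel minor.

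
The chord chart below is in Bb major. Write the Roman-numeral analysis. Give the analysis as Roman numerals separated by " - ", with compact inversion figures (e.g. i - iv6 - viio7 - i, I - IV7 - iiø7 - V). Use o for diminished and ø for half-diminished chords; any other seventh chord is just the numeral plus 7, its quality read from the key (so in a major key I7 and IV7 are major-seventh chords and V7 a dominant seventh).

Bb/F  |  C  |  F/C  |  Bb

I64 - V/V - V64 - I

Bb/F has root Bb, degree 1 in Bb major, so I64.
C: a major triad on C, the applied dominant of V → V/V.
F/C: root F is the dominant; major triad there is V64.
Bb has root Bb, degree 1 in Bb major, so I.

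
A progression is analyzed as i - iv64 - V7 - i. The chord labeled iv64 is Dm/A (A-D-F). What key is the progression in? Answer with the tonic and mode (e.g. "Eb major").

A minor

iv64 is given as A-D-F — a minor triad with root D.
If D is scale degree 4 and the mode makes that degree carry a minor triad, the tonic is A and the mode is minor.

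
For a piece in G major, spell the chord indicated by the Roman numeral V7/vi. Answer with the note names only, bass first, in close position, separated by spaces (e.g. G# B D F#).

V7/vi is a secondary dominant — the dominant seventh of vi. vi in G major is E, so the applied chord's root is B, a perfect fifth above.
Building a dominant seventh chord on B gives B-D#-F#-A.

B D# F# A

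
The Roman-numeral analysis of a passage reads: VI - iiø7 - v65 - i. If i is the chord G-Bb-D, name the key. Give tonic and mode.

G minor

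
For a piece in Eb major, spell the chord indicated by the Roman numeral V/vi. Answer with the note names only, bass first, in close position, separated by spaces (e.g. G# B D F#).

V/vi is a secondary dominant — the dominant triad of vi. vi in Eb major is C, so the applied chord's root is G, a perfect fifth above.
Building a major triad on G gives G-B-D.

G B D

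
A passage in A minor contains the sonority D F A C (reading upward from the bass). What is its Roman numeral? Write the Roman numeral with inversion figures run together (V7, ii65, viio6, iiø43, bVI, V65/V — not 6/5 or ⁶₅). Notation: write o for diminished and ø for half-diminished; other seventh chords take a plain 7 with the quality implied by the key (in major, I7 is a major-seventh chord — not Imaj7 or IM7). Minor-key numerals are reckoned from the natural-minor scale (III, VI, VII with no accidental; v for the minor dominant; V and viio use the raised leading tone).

iv7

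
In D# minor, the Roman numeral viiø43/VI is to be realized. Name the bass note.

The applied chord viiø43/VI is rooted on A#: A#-C#-E-G#.
The figure 43 means second inversion — the fifth is in the bass.

E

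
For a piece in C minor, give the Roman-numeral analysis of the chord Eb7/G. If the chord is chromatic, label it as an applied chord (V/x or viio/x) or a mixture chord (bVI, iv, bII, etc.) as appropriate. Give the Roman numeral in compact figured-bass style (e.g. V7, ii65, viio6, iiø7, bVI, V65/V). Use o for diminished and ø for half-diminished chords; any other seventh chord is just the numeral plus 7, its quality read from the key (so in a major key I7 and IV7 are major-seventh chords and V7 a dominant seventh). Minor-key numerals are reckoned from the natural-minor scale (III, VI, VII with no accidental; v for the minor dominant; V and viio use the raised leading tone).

Stacked in thirds the chord is Eb-G-Bb-Db: a dominant seventh chord on Eb.
Eb is not a diatonic chord root with this quality in C minor, but it lies a perfect fifth above Ab (VI), so the chord functions as an applied dominant of VI.
With G in the bass the chord is in first inversion, so the figured bass is 65.

V65/VI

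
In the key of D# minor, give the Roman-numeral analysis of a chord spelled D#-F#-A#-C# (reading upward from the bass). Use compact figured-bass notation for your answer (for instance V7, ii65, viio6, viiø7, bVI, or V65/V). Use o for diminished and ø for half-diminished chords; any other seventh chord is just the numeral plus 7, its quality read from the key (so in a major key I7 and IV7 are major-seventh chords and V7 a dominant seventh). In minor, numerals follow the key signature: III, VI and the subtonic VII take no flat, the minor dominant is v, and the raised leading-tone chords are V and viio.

i7

Stacked in thirds the chord is D#-F#-A#-C#: a minor seventh chord on D#.
In D# minor, D# is the tonic; the diatonic minor seventh chord there is i7.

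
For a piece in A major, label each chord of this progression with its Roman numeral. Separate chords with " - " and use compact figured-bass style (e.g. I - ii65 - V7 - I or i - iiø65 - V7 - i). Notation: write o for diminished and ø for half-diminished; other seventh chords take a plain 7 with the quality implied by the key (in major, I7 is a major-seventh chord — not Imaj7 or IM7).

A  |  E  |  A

A: major triad on A = scale degree 1 → I.
E: root E is the dominant; major triad there is V.
A: major triad on A = scale degree 1 → I.

I - V - I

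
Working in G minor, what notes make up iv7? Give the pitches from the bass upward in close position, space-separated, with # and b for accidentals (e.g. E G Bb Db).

In G minor, the fourth degree is C, and the diatonic chord built there is a minor seventh chord.
Stacking thirds from C gives C-Eb-G-Bb.

C Eb G Bb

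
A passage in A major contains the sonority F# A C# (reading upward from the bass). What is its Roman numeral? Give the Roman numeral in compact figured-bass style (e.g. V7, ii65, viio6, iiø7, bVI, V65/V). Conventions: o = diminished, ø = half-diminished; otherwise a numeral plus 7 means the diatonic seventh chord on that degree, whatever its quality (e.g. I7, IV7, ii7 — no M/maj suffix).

The pitches F#-A-C# form a minor triad rooted on F#.
In A major, F# is the submediant; the diatonic minor triad there is vi.

vi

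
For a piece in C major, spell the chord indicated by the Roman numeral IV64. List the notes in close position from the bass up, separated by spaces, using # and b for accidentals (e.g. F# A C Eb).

C F A

In C major, the fourth degree is F, and the diatonic chord built there is a major triad.
That chord is spelled F-A-C.
The figured bass 64 indicates second inversion, placing the fifth (C) in the bass: C-F-A.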